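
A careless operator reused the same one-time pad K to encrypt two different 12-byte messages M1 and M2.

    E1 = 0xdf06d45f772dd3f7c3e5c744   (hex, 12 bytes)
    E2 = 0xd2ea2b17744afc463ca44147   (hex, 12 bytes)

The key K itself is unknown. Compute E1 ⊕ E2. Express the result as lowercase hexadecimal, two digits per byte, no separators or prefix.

E1 ⊕ E2 = (M1 ⊕ K) ⊕ (M2 ⊕ K) = M1 ⊕ M2 — the shared key cancels under XOR.
df XOR d2 = 0d
06 XOR ea = ec
d4 XOR 2b = ff
5f XOR 17 = 48
77 XOR 74 = 03
2d XOR 4a = 67
d3 XOR fc = 2f
f7 XOR 46 = b1
c3 XOR 3c = ff
e5 XOR a4 = 41
c7 XOR 41 = 86
44 XOR 47 = 03

0decff4803672fb1ff418603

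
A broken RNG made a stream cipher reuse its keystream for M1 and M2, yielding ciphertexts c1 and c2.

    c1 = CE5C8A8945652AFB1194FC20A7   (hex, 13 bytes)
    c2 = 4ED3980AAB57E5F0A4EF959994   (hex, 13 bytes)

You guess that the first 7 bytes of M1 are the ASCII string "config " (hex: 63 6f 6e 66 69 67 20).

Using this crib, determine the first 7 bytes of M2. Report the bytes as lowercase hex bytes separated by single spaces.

First, c1 ⊕ c2 = (M1 ⊕ K) ⊕ (M2 ⊕ K) = M1 ⊕ M2, so the key drops out. Then M2 = (M1 ⊕ M2) ⊕ M1 over the first 7 bytes.
byte 0: (ce ^ 4e) ^ 63 = 80 ^ 63 = e3
byte 1: (5c ^ d3) ^ 6f = 8f ^ 6f = e0
byte 2: (8a ^ 98) ^ 6e = 12 ^ 6e = 7c
byte 3: (89 ^ 0a) ^ 66 = 83 ^ 66 = e5
byte 4: (45 ^ ab) ^ 69 = ee ^ 69 = 87
byte 5: (65 ^ 57) ^ 67 = 32 ^ 67 = 55
byte 6: (2a ^ e5) ^ 20 = cf ^ 20 = ef

e3 e0 7c e5 87 55 ef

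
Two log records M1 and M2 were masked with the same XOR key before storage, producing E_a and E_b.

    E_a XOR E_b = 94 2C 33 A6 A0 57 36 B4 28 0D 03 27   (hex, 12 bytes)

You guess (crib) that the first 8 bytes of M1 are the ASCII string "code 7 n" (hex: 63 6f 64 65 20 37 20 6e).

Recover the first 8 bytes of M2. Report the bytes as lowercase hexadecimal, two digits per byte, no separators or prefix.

f74357c3806016da

Since E_a ⊕ E_b = M1 ⊕ M2, XORing with the guessed M1 bytes yields the corresponding M2 bytes: M2 = (E_a ⊕ E_b) ⊕ M1.
94 ^ 63 = f7
2c ^ 6f = 43
33 ^ 64 = 57
a6 ^ 65 = c3
a0 ^ 20 = 80
57 ^ 37 = 60
36 ^ 20 = 16
b4 ^ 6e = da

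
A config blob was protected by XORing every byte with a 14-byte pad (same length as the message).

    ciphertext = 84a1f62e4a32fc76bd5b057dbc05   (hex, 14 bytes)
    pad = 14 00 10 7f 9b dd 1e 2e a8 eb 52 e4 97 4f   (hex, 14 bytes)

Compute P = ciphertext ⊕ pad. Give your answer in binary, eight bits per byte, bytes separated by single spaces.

XOR is its own inverse, so applying the key byte-wise gives the result directly.
84 XOR 14 = 90
a1 XOR 00 = a1
f6 XOR 10 = e6
2e XOR 7f = 51
4a XOR 9b = d1
32 XOR dd = ef
fc XOR 1e = e2
76 XOR 2e = 58
bd XOR a8 = 15
5b XOR eb = b0
05 XOR 52 = 57
7d XOR e4 = 99
bc XOR 97 = 2b
05 XOR 4f = 4a

10010000 10100001 11100110 01010001 11010001 11101111 11100010 01011000 00010101 10110000 01010111 10011001 00101011 01001010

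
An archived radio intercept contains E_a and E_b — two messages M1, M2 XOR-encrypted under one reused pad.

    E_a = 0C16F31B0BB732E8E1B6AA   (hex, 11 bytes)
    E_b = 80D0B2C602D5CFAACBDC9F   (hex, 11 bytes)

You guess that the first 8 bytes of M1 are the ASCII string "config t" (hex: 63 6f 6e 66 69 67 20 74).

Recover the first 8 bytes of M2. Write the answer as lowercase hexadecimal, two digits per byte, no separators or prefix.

efa92fbb6005dd36

First, E_a ⊕ E_b = (M1 ⊕ K) ⊕ (M2 ⊕ K) = M1 ⊕ M2, so the key drops out. Then M2 = (M1 ⊕ M2) ⊕ M1 over the first 8 bytes.
byte 0: (0c ^ 80) ^ 63 = 8c ^ 63 = ef
byte 1: (16 ^ d0) ^ 6f = c6 ^ 6f = a9
byte 2: (f3 ^ b2) ^ 6e = 41 ^ 6e = 2f
byte 3: (1b ^ c6) ^ 66 = dd ^ 66 = bb
byte 4: (0b ^ 02) ^ 69 = 09 ^ 69 = 60
byte 5: (b7 ^ d5) ^ 67 = 62 ^ 67 = 05
byte 6: (32 ^ cf) ^ 20 = fd ^ 20 = dd
byte 7: (e8 ^ aa) ^ 74 = 42 ^ 74 = 36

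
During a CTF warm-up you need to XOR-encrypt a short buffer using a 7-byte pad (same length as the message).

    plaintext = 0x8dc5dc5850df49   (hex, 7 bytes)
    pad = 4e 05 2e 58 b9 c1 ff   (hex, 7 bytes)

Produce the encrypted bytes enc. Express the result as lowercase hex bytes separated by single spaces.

8d ^ 4e = c3
c5 ^ 05 = c0
dc ^ 2e = f2
58 ^ 58 = 00
50 ^ b9 = e9
df ^ c1 = 1e
49 ^ ff = b6

c3 c0 f2 00 e9 1e b6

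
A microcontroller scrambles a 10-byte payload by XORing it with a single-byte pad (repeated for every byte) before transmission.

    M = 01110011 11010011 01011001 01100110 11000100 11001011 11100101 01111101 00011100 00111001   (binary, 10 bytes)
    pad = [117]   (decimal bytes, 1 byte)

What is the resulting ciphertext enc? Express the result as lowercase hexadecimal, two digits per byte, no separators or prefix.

06a62c13b1be9008694c

The 1-byte key repeats, so the effective keystream is 75 75 75 75 75 75 75 75 75 75.
byte 0: 115 ⊕ 117 =   6
byte 1: 211 ⊕ 117 = 166
byte 2:  89 ⊕ 117 =  44
byte 3: 102 ⊕ 117 =  19
byte 4: 196 ⊕ 117 = 177
byte 5: 203 ⊕ 117 = 190
byte 6: 229 ⊕ 117 = 144
byte 7: 125 ⊕ 117 =   8
byte 8:  28 ⊕ 117 = 105
byte 9:  57 ⊕ 117 =  76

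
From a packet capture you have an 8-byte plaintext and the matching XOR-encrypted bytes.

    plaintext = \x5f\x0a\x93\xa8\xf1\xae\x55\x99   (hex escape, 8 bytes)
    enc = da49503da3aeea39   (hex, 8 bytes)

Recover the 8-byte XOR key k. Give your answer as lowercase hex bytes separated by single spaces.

85 43 c3 95 52 00 bf a0

Since enc = plaintext ⊕ k, XORing both sides with plaintext gives k = plaintext ⊕ enc.
byte 0: 5f xor da = 85
byte 1: 0a xor 49 = 43
byte 2: 93 xor 50 = c3
byte 3: a8 xor 3d = 95
byte 4: f1 xor a3 = 52
byte 5: ae xor ae = 00
byte 6: 55 xor ea = bf
byte 7: 99 xor 39 = a0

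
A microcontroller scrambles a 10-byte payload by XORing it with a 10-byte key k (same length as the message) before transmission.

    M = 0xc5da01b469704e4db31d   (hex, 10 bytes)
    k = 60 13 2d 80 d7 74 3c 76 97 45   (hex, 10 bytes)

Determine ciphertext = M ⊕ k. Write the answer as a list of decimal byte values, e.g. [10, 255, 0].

[165, 201, 44, 52, 190, 4, 114, 59, 36, 88]

byte 0: c5 ^ 60 = a5
byte 1: da ^ 13 = c9
byte 2: 01 ^ 2d = 2c
byte 3: b4 ^ 80 = 34
byte 4: 69 ^ d7 = be
byte 5: 70 ^ 74 = 04
byte 6: 4e ^ 3c = 72
byte 7: 4d ^ 76 = 3b
byte 8: b3 ^ 97 = 24
byte 9: 1d ^ 45 = 58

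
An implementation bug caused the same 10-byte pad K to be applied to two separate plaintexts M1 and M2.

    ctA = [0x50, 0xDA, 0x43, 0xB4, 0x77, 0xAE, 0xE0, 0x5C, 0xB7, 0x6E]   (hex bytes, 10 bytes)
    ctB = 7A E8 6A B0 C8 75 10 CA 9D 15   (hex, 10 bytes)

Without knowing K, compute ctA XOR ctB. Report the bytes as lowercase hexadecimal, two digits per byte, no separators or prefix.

2a322904bfdbf0962a7b

ctA ⊕ ctB = (M1 ⊕ K) ⊕ (M2 ⊕ K) = M1 ⊕ M2 — the shared key cancels under XOR.
50 xor 7a = 2a
da xor e8 = 32
43 xor 6a = 29
b4 xor b0 = 04
77 xor c8 = bf
ae xor 75 = db
e0 xor 10 = f0
5c xor ca = 96
b7 xor 9d = 2a
6e xor 15 = 7b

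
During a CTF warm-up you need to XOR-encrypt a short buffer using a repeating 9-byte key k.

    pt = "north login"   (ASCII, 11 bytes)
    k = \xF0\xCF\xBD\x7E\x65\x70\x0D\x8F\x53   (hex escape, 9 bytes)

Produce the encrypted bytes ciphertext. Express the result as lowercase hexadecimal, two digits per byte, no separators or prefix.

The 9-byte key repeats, so the effective keystream is f0 cf bd 7e 65 70 0d 8f 53 f0 cf.
byte 0: 01101110 xor 11110000 = 10011110
byte 1: 01101111 xor 11001111 = 10100000
byte 2: 01110010 xor 10111101 = 11001111
byte 3: 01110100 xor 01111110 = 00001010
byte 4: 01101000 xor 01100101 = 00001101
byte 5: 00100000 xor 01110000 = 01010000
byte 6: 01101100 xor 00001101 = 01100001
byte 7: 01101111 xor 10001111 = 11100000
byte 8: 01100111 xor 01010011 = 00110100
byte 9: 01101001 xor 11110000 = 10011001
byte 10: 01101110 xor 11001111 = 10100001

9ea0cf0a0d5061e03499a1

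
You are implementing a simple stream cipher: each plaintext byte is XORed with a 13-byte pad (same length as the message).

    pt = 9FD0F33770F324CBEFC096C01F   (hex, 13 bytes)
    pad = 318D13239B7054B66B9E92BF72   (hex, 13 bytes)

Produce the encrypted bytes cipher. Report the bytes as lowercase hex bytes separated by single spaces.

XOR is its own inverse, so applying the key byte-wise gives the result directly.
byte 0: 159 ^  49 = 174
byte 1: 208 ^ 141 =  93
byte 2: 243 ^  19 = 224
byte 3:  55 ^  35 =  20
byte 4: 112 ^ 155 = 235
byte 5: 243 ^ 112 = 131
byte 6:  36 ^  84 = 112
byte 7: 203 ^ 182 = 125
byte 8: 239 ^ 107 = 132
byte 9: 192 ^ 158 =  94
byte 10: 150 ^ 146 =   4
byte 11: 192 ^ 191 = 127
byte 12:  31 ^ 114 = 109

ae 5d e0 14 eb 83 70 7d 84 5e 04 7f 6d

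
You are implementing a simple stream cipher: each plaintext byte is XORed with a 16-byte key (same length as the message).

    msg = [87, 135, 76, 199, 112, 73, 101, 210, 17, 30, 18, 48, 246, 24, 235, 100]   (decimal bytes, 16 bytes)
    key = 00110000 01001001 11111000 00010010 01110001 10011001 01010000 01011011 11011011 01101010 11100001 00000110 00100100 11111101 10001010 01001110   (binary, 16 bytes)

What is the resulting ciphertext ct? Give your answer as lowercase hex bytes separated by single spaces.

XOR is its own inverse, so applying the key byte-wise gives the result directly.
byte 0: 57 XOR 30 = 67
byte 1: 87 XOR 49 = ce
byte 2: 4c XOR f8 = b4
byte 3: c7 XOR 12 = d5
byte 4: 70 XOR 71 = 01
byte 5: 49 XOR 99 = d0
byte 6: 65 XOR 50 = 35
byte 7: d2 XOR 5b = 89
byte 8: 11 XOR db = ca
byte 9: 1e XOR 6a = 74
byte 10: 12 XOR e1 = f3
byte 11: 30 XOR 06 = 36
byte 12: f6 XOR 24 = d2
byte 13: 18 XOR fd = e5
byte 14: eb XOR 8a = 61
byte 15: 64 XOR 4e = 2a

67 ce b4 d5 01 d0 35 89 ca 74 f3 36 d2 e5 61 2a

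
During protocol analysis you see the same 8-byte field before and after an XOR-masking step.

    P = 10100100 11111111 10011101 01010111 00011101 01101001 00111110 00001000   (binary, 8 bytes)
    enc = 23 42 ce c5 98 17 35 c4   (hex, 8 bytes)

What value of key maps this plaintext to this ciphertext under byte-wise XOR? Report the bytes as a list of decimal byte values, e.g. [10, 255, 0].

Since enc = P ⊕ key, XORing both sides with P gives key = P ⊕ enc.
164 xor  35 = 135
255 xor  66 = 189
157 xor 206 =  83
 87 xor 197 = 146
 29 xor 152 = 133
105 xor  23 = 126
 62 xor  53 =  11
  8 xor 196 = 204

[135, 189, 83, 146, 133, 126, 11, 204]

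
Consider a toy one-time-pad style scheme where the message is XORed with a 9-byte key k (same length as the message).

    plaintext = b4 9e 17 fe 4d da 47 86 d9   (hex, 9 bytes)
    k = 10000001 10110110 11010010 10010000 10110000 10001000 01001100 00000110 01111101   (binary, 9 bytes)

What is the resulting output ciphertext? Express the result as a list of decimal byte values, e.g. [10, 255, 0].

[53, 40, 197, 110, 253, 82, 11, 128, 164]

b4 XOR 81 = 35
9e XOR b6 = 28
17 XOR d2 = c5
fe XOR 90 = 6e
4d XOR b0 = fd
da XOR 88 = 52
47 XOR 4c = 0b
86 XOR 06 = 80
d9 XOR 7d = a4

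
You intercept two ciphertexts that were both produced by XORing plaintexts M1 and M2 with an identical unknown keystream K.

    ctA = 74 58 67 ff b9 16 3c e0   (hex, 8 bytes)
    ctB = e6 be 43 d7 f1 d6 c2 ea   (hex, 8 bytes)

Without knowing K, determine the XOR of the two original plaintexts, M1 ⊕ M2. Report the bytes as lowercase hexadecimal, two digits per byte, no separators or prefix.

ctA ⊕ ctB = (M1 ⊕ K) ⊕ (M2 ⊕ K) = M1 ⊕ M2 — the shared key cancels under XOR.
byte 0: 74 xor e6 = 92
byte 1: 58 xor be = e6
byte 2: 67 xor 43 = 24
byte 3: ff xor d7 = 28
byte 4: b9 xor f1 = 48
byte 5: 16 xor d6 = c0
byte 6: 3c xor c2 = fe
byte 7: e0 xor ea = 0a

92e6242848c0fe0a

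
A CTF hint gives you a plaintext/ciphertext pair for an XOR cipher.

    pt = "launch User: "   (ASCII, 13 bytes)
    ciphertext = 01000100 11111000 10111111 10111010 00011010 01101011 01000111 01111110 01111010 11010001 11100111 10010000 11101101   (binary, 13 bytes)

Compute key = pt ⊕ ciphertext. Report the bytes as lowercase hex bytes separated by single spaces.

Since ciphertext = pt ⊕ key, XORing both sides with pt gives key = pt ⊕ ciphertext.
6c xor 44 = 28
61 xor f8 = 99
75 xor bf = ca
6e xor ba = d4
63 xor 1a = 79
68 xor 6b = 03
20 xor 47 = 67
55 xor 7e = 2b
73 xor 7a = 09
65 xor d1 = b4
72 xor e7 = 95
3a xor 90 = aa
20 xor ed = cd

28 99 ca d4 79 03 67 2b 09 b4 95 aa cd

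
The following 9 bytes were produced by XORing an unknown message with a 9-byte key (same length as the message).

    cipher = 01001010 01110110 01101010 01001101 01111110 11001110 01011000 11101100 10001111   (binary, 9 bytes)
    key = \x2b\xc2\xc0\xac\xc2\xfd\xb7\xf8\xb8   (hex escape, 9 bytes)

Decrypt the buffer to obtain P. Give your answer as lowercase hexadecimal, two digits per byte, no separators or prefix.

61b4aae1bc33ef1437

XOR is its own inverse, so applying the key byte-wise gives the result directly.
byte 0: 01001010 XOR 00101011 = 01100001
byte 1: 01110110 XOR 11000010 = 10110100
byte 2: 01101010 XOR 11000000 = 10101010
byte 3: 01001101 XOR 10101100 = 11100001
byte 4: 01111110 XOR 11000010 = 10111100
byte 5: 11001110 XOR 11111101 = 00110011
byte 6: 01011000 XOR 10110111 = 11101111
byte 7: 11101100 XOR 11111000 = 00010100
byte 8: 10001111 XOR 10111000 = 00110111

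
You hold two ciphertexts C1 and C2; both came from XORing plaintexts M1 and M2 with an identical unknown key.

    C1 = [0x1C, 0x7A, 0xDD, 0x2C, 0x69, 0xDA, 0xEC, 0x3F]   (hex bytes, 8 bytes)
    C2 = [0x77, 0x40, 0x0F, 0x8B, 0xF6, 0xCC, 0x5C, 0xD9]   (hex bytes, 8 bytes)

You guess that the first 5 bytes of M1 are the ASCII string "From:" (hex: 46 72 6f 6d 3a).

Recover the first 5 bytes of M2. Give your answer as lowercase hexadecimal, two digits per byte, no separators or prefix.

First, C1 ⊕ C2 = (M1 ⊕ K) ⊕ (M2 ⊕ K) = M1 ⊕ M2, so the key drops out. Then M2 = (M1 ⊕ M2) ⊕ M1 over the first 5 bytes.
byte 0: (1c ⊕ 77) ⊕ 46 = 6b ⊕ 46 = 2d
byte 1: (7a ⊕ 40) ⊕ 72 = 3a ⊕ 72 = 48
byte 2: (dd ⊕ 0f) ⊕ 6f = d2 ⊕ 6f = bd
byte 3: (2c ⊕ 8b) ⊕ 6d = a7 ⊕ 6d = ca
byte 4: (69 ⊕ f6) ⊕ 3a = 9f ⊕ 3a = a5

2d48bdcaa5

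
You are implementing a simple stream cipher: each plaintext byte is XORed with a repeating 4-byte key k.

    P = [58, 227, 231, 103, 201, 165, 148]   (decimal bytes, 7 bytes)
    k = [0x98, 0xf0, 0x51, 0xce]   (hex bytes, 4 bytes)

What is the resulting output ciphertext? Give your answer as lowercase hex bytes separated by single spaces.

a2 13 b6 a9 51 55 c5

The 4-byte key repeats, so the effective keystream is 98 f0 51 ce 98 f0 51.
byte 0: 3a ^ 98 = a2
byte 1: e3 ^ f0 = 13
byte 2: e7 ^ 51 = b6
byte 3: 67 ^ ce = a9
byte 4: c9 ^ 98 = 51
byte 5: a5 ^ f0 = 55
byte 6: 94 ^ 51 = c5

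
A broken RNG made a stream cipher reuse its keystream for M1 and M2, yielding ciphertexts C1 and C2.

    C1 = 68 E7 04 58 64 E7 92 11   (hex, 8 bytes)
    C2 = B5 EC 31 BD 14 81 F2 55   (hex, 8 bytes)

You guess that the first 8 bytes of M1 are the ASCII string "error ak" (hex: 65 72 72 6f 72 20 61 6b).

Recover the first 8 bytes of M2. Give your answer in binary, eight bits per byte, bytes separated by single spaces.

First, C1 ⊕ C2 = (M1 ⊕ K) ⊕ (M2 ⊕ K) = M1 ⊕ M2, so the key drops out. Then M2 = (M1 ⊕ M2) ⊕ M1 over the first 8 bytes.
byte 0: (68 XOR b5) XOR 65 = dd XOR 65 = b8
byte 1: (e7 XOR ec) XOR 72 = 0b XOR 72 = 79
byte 2: (04 XOR 31) XOR 72 = 35 XOR 72 = 47
byte 3: (58 XOR bd) XOR 6f = e5 XOR 6f = 8a
byte 4: (64 XOR 14) XOR 72 = 70 XOR 72 = 02
byte 5: (e7 XOR 81) XOR 20 = 66 XOR 20 = 46
byte 6: (92 XOR f2) XOR 61 = 60 XOR 61 = 01
byte 7: (11 XOR 55) XOR 6b = 44 XOR 6b = 2f

10111000 01111001 01000111 10001010 00000010 01000110 00000001 00101111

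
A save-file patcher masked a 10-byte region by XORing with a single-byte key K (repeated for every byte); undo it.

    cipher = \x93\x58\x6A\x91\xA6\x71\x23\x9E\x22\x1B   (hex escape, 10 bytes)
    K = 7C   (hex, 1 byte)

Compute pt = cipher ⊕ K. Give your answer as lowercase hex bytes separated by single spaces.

The 1-byte key repeats, so the effective keystream is 7c 7c 7c 7c 7c 7c 7c 7c 7c 7c.
byte 0: 93 ⊕ 7c = ef
byte 1: 58 ⊕ 7c = 24
byte 2: 6a ⊕ 7c = 16
byte 3: 91 ⊕ 7c = ed
byte 4: a6 ⊕ 7c = da
byte 5: 71 ⊕ 7c = 0d
byte 6: 23 ⊕ 7c = 5f
byte 7: 9e ⊕ 7c = e2
byte 8: 22 ⊕ 7c = 5e
byte 9: 1b ⊕ 7c = 67

ef 24 16 ed da 0d 5f e2 5e 67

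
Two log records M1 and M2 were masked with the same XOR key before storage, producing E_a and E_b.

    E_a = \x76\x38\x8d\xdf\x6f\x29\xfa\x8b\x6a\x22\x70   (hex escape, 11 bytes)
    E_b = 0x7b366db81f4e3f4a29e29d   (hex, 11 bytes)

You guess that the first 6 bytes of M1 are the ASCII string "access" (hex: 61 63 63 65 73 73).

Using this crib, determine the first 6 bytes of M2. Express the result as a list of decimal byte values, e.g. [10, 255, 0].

[108, 109, 131, 2, 3, 20]

First, E_a ⊕ E_b = (M1 ⊕ K) ⊕ (M2 ⊕ K) = M1 ⊕ M2, so the key drops out. Then M2 = (M1 ⊕ M2) ⊕ M1 over the first 6 bytes.
byte 0: (76 XOR 7b) XOR 61 = 0d XOR 61 = 6c
byte 1: (38 XOR 36) XOR 63 = 0e XOR 63 = 6d
byte 2: (8d XOR 6d) XOR 63 = e0 XOR 63 = 83
byte 3: (df XOR b8) XOR 65 = 67 XOR 65 = 02
byte 4: (6f XOR 1f) XOR 73 = 70 XOR 73 = 03
byte 5: (29 XOR 4e) XOR 73 = 67 XOR 73 = 14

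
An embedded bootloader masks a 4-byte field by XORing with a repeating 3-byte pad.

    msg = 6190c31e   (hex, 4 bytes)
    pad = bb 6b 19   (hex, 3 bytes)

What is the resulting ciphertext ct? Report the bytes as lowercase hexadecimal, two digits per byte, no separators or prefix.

The 3-byte key repeats, so the effective keystream is bb 6b 19 bb.
byte 0:  97 XOR 187 = 218
byte 1: 144 XOR 107 = 251
byte 2: 195 XOR  25 = 218
byte 3:  30 XOR 187 = 165

dafbdaa5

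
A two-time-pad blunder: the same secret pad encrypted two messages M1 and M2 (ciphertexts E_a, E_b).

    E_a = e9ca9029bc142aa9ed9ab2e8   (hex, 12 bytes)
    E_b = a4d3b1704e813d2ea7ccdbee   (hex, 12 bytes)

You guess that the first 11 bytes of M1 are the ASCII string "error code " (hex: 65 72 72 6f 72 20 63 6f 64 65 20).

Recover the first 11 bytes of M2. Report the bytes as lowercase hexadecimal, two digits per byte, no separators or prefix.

286b533680b574e82e3349

First, E_a ⊕ E_b = (M1 ⊕ K) ⊕ (M2 ⊕ K) = M1 ⊕ M2, so the key drops out. Then M2 = (M1 ⊕ M2) ⊕ M1 over the first 11 bytes.
byte 0: (e9 xor a4) xor 65 = 4d xor 65 = 28
byte 1: (ca xor d3) xor 72 = 19 xor 72 = 6b
byte 2: (90 xor b1) xor 72 = 21 xor 72 = 53
byte 3: (29 xor 70) xor 6f = 59 xor 6f = 36
byte 4: (bc xor 4e) xor 72 = f2 xor 72 = 80
byte 5: (14 xor 81) xor 20 = 95 xor 20 = b5
byte 6: (2a xor 3d) xor 63 = 17 xor 63 = 74
byte 7: (a9 xor 2e) xor 6f = 87 xor 6f = e8
byte 8: (ed xor a7) xor 64 = 4a xor 64 = 2e
byte 9: (9a xor cc) xor 65 = 56 xor 65 = 33
byte 10: (b2 xor db) xor 20 = 69 xor 20 = 49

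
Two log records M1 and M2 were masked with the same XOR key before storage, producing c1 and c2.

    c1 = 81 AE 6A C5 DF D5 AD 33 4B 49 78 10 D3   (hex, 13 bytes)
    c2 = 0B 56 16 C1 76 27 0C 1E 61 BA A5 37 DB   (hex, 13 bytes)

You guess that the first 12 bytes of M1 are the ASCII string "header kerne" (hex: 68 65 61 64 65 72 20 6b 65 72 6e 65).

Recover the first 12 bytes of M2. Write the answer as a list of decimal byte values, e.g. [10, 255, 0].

[226, 157, 29, 96, 204, 128, 129, 70, 79, 129, 179, 66]

First, c1 ⊕ c2 = (M1 ⊕ K) ⊕ (M2 ⊕ K) = M1 ⊕ M2, so the key drops out. Then M2 = (M1 ⊕ M2) ⊕ M1 over the first 12 bytes.
byte 0: (81 ^ 0b) ^ 68 = 8a ^ 68 = e2
byte 1: (ae ^ 56) ^ 65 = f8 ^ 65 = 9d
byte 2: (6a ^ 16) ^ 61 = 7c ^ 61 = 1d
byte 3: (c5 ^ c1) ^ 64 = 04 ^ 64 = 60
byte 4: (df ^ 76) ^ 65 = a9 ^ 65 = cc
byte 5: (d5 ^ 27) ^ 72 = f2 ^ 72 = 80
byte 6: (ad ^ 0c) ^ 20 = a1 ^ 20 = 81
byte 7: (33 ^ 1e) ^ 6b = 2d ^ 6b = 46
byte 8: (4b ^ 61) ^ 65 = 2a ^ 65 = 4f
byte 9: (49 ^ ba) ^ 72 = f3 ^ 72 = 81
byte 10: (78 ^ a5) ^ 6e = dd ^ 6e = b3
byte 11: (10 ^ 37) ^ 65 = 27 ^ 65 = 42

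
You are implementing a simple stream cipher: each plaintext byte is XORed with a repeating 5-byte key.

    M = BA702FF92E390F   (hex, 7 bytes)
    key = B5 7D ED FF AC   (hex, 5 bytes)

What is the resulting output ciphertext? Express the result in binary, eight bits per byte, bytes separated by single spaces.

00001111 00001101 11000010 00000110 10000010 10001100 01110010

The 5-byte key repeats, so the effective keystream is b5 7d ed ff ac b5 7d.
byte 0: 186 xor 181 =  15
byte 1: 112 xor 125 =  13
byte 2:  47 xor 237 = 194
byte 3: 249 xor 255 =   6
byte 4:  46 xor 172 = 130
byte 5:  57 xor 181 = 140
byte 6:  15 xor 125 = 114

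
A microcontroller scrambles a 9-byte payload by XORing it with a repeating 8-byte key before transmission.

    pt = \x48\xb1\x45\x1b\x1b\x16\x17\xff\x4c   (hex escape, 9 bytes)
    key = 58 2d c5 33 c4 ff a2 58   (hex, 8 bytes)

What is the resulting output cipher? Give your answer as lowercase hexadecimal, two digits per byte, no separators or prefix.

109c8028dfe9b5a714

The 8-byte key repeats, so the effective keystream is 58 2d c5 33 c4 ff a2 58 58.
byte 0:  72 ^  88 =  16
byte 1: 177 ^  45 = 156
byte 2:  69 ^ 197 = 128
byte 3:  27 ^  51 =  40
byte 4:  27 ^ 196 = 223
byte 5:  22 ^ 255 = 233
byte 6:  23 ^ 162 = 181
byte 7: 255 ^  88 = 167
byte 8:  76 ^  88 =  20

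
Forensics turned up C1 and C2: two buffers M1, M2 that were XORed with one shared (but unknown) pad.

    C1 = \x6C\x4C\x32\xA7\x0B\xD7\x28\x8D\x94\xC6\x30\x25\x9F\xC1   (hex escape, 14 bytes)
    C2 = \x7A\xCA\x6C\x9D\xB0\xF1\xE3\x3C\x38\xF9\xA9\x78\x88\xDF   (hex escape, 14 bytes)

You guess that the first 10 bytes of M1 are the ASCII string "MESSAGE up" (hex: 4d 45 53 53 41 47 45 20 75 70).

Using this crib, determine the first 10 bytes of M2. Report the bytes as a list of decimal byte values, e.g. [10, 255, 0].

[91, 195, 13, 105, 250, 97, 142, 145, 217, 79]

First, C1 ⊕ C2 = (M1 ⊕ K) ⊕ (M2 ⊕ K) = M1 ⊕ M2, so the key drops out. Then M2 = (M1 ⊕ M2) ⊕ M1 over the first 10 bytes.
byte 0: (6c xor 7a) xor 4d = 16 xor 4d = 5b
byte 1: (4c xor ca) xor 45 = 86 xor 45 = c3
byte 2: (32 xor 6c) xor 53 = 5e xor 53 = 0d
byte 3: (a7 xor 9d) xor 53 = 3a xor 53 = 69
byte 4: (0b xor b0) xor 41 = bb xor 41 = fa
byte 5: (d7 xor f1) xor 47 = 26 xor 47 = 61
byte 6: (28 xor e3) xor 45 = cb xor 45 = 8e
byte 7: (8d xor 3c) xor 20 = b1 xor 20 = 91
byte 8: (94 xor 38) xor 75 = ac xor 75 = d9
byte 9: (c6 xor f9) xor 70 = 3f xor 70 = 4f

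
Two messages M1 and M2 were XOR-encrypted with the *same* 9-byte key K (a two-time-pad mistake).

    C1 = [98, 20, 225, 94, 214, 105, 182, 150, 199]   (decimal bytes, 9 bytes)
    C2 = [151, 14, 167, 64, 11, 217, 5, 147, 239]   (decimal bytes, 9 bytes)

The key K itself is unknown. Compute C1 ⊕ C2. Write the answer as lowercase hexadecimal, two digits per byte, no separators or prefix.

f51a461eddb0b30528

C1 ⊕ C2 = (M1 ⊕ K) ⊕ (M2 ⊕ K) = M1 ⊕ M2 — the shared key cancels under XOR.
byte 0: 62 XOR 97 = f5
byte 1: 14 XOR 0e = 1a
byte 2: e1 XOR a7 = 46
byte 3: 5e XOR 40 = 1e
byte 4: d6 XOR 0b = dd
byte 5: 69 XOR d9 = b0
byte 6: b6 XOR 05 = b3
byte 7: 96 XOR 93 = 05
byte 8: c7 XOR ef = 28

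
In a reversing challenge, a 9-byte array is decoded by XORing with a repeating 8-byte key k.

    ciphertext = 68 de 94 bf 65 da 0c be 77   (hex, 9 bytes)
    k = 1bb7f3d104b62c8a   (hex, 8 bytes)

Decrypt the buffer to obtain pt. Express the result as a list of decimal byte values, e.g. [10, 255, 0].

[115, 105, 103, 110, 97, 108, 32, 52, 108]

The 8-byte key repeats, so the effective keystream is 1b b7 f3 d1 04 b6 2c 8a 1b.
byte 0: 104 ^  27 = 115
byte 1: 222 ^ 183 = 105
byte 2: 148 ^ 243 = 103
byte 3: 191 ^ 209 = 110
byte 4: 101 ^   4 =  97
byte 5: 218 ^ 182 = 108
byte 6:  12 ^  44 =  32
byte 7: 190 ^ 138 =  52
byte 8: 119 ^  27 = 108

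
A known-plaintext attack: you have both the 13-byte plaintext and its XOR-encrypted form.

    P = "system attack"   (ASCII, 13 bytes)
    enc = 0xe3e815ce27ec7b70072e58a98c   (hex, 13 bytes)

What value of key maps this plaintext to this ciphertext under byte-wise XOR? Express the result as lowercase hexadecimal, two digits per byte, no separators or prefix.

909166ba42815b11735a39cae7

Since enc = P ⊕ key, XORing both sides with P gives key = P ⊕ enc.
01110011 xor 11100011 = 10010000
01111001 xor 11101000 = 10010001
01110011 xor 00010101 = 01100110
01110100 xor 11001110 = 10111010
01100101 xor 00100111 = 01000010
01101101 xor 11101100 = 10000001
00100000 xor 01111011 = 01011011
01100001 xor 01110000 = 00010001
01110100 xor 00000111 = 01110011
01110100 xor 00101110 = 01011010
01100001 xor 01011000 = 00111001
01100011 xor 10101001 = 11001010
01101011 xor 10001100 = 11100111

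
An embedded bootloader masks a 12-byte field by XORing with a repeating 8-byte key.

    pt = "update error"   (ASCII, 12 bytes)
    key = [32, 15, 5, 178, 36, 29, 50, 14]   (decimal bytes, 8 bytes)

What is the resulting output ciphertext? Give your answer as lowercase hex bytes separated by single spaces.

The 8-byte key repeats, so the effective keystream is 20 0f 05 b2 24 1d 32 0e 20 0f 05 b2.
byte 0: 117 XOR  32 =  85
byte 1: 112 XOR  15 = 127
byte 2: 100 XOR   5 =  97
byte 3:  97 XOR 178 = 211
byte 4: 116 XOR  36 =  80
byte 5: 101 XOR  29 = 120
byte 6:  32 XOR  50 =  18
byte 7: 101 XOR  14 = 107
byte 8: 114 XOR  32 =  82
byte 9: 114 XOR  15 = 125
byte 10: 111 XOR   5 = 106
byte 11: 114 XOR 178 = 192

55 7f 61 d3 50 78 12 6b 52 7d 6a c0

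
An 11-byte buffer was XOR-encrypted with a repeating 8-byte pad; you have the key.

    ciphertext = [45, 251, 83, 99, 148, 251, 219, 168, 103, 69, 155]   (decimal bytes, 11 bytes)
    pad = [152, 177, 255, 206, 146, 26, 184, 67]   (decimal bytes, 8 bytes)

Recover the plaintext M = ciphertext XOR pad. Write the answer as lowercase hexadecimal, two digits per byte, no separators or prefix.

b54aacad06e163ebfff464

The 8-byte key repeats, so the effective keystream is 98 b1 ff ce 92 1a b8 43 98 b1 ff.
byte 0:  45 xor 152 = 181
byte 1: 251 xor 177 =  74
byte 2:  83 xor 255 = 172
byte 3:  99 xor 206 = 173
byte 4: 148 xor 146 =   6
byte 5: 251 xor  26 = 225
byte 6: 219 xor 184 =  99
byte 7: 168 xor  67 = 235
byte 8: 103 xor 152 = 255
byte 9:  69 xor 177 = 244
byte 10: 155 xor 255 = 100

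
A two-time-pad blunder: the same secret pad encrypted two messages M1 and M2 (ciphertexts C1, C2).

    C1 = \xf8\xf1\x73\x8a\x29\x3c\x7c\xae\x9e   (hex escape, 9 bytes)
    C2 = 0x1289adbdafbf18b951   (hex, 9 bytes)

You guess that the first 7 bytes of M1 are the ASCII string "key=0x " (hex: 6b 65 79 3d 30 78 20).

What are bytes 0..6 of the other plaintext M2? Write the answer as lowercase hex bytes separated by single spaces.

First, C1 ⊕ C2 = (M1 ⊕ K) ⊕ (M2 ⊕ K) = M1 ⊕ M2, so the key drops out. Then M2 = (M1 ⊕ M2) ⊕ M1 over the first 7 bytes.
byte 0: (f8 ^ 12) ^ 6b = ea ^ 6b = 81
byte 1: (f1 ^ 89) ^ 65 = 78 ^ 65 = 1d
byte 2: (73 ^ ad) ^ 79 = de ^ 79 = a7
byte 3: (8a ^ bd) ^ 3d = 37 ^ 3d = 0a
byte 4: (29 ^ af) ^ 30 = 86 ^ 30 = b6
byte 5: (3c ^ bf) ^ 78 = 83 ^ 78 = fb
byte 6: (7c ^ 18) ^ 20 = 64 ^ 20 = 44

81 1d a7 0a b6 fb 44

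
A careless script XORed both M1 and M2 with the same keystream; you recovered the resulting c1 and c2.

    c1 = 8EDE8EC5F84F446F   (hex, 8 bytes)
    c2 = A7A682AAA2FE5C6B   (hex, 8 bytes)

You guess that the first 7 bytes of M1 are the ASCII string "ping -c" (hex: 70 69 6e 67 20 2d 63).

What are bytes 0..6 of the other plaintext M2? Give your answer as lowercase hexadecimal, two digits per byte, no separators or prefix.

First, c1 ⊕ c2 = (M1 ⊕ K) ⊕ (M2 ⊕ K) = M1 ⊕ M2, so the key drops out. Then M2 = (M1 ⊕ M2) ⊕ M1 over the first 7 bytes.
byte 0: (8e xor a7) xor 70 = 29 xor 70 = 59
byte 1: (de xor a6) xor 69 = 78 xor 69 = 11
byte 2: (8e xor 82) xor 6e = 0c xor 6e = 62
byte 3: (c5 xor aa) xor 67 = 6f xor 67 = 08
byte 4: (f8 xor a2) xor 20 = 5a xor 20 = 7a
byte 5: (4f xor fe) xor 2d = b1 xor 2d = 9c
byte 6: (44 xor 5c) xor 63 = 18 xor 63 = 7b

591162087a9c7b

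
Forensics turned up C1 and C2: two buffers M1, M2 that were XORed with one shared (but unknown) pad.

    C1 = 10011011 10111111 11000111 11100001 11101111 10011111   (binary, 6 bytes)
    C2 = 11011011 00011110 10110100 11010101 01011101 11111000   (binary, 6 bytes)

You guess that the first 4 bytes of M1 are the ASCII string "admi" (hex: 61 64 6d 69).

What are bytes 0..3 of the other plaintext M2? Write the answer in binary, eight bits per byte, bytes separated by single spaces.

00100001 11000101 00011110 01011101

First, C1 ⊕ C2 = (M1 ⊕ K) ⊕ (M2 ⊕ K) = M1 ⊕ M2, so the key drops out. Then M2 = (M1 ⊕ M2) ⊕ M1 over the first 4 bytes.
byte 0: (9b XOR db) XOR 61 = 40 XOR 61 = 21
byte 1: (bf XOR 1e) XOR 64 = a1 XOR 64 = c5
byte 2: (c7 XOR b4) XOR 6d = 73 XOR 6d = 1e
byte 3: (e1 XOR d5) XOR 69 = 34 XOR 69 = 5d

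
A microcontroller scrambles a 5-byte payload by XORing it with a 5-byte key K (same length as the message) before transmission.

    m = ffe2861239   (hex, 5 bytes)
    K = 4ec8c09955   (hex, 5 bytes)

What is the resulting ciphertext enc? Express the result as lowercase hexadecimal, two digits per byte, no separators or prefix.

ff ⊕ 4e = b1
e2 ⊕ c8 = 2a
86 ⊕ c0 = 46
12 ⊕ 99 = 8b
39 ⊕ 55 = 6c

b12a468b6c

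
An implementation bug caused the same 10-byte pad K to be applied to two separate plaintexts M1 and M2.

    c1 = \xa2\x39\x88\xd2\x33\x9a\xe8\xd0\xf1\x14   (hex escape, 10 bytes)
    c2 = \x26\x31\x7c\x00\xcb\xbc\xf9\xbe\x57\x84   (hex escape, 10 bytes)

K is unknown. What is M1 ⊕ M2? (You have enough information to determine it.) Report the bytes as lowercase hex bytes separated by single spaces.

c1 ⊕ c2 = (M1 ⊕ K) ⊕ (M2 ⊕ K) = M1 ⊕ M2 — the shared key cancels under XOR.
a2 ^ 26 = 84
39 ^ 31 = 08
88 ^ 7c = f4
d2 ^ 00 = d2
33 ^ cb = f8
9a ^ bc = 26
e8 ^ f9 = 11
d0 ^ be = 6e
f1 ^ 57 = a6
14 ^ 84 = 90

84 08 f4 d2 f8 26 11 6e a6 90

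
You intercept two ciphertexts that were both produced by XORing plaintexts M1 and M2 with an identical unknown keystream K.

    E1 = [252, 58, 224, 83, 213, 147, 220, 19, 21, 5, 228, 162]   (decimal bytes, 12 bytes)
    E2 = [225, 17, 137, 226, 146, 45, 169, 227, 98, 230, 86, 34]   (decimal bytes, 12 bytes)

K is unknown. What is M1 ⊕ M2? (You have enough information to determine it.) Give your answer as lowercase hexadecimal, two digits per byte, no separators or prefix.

1d2b69b147be75f077e3b280

E1 ⊕ E2 = (M1 ⊕ K) ⊕ (M2 ⊕ K) = M1 ⊕ M2 — the shared key cancels under XOR.
fc xor e1 = 1d
3a xor 11 = 2b
e0 xor 89 = 69
53 xor e2 = b1
d5 xor 92 = 47
93 xor 2d = be
dc xor a9 = 75
13 xor e3 = f0
15 xor 62 = 77
05 xor e6 = e3
e4 xor 56 = b2
a2 xor 22 = 80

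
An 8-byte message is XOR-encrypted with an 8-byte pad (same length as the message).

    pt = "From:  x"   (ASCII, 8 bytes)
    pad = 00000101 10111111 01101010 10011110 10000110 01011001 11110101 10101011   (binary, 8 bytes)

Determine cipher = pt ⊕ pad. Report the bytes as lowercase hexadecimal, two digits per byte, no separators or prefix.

XOR is its own inverse, so applying the key byte-wise gives the result directly.
46 xor 05 = 43
72 xor bf = cd
6f xor 6a = 05
6d xor 9e = f3
3a xor 86 = bc
20 xor 59 = 79
20 xor f5 = d5
78 xor ab = d3

43cd05f3bc79d5d3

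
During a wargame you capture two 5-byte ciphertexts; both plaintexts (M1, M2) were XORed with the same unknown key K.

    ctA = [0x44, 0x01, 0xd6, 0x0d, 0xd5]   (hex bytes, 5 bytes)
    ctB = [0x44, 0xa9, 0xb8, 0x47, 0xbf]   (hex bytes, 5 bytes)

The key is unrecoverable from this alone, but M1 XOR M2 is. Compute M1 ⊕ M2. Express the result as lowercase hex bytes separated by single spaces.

00 a8 6e 4a 6a

ctA ⊕ ctB = (M1 ⊕ K) ⊕ (M2 ⊕ K) = M1 ⊕ M2 — the shared key cancels under XOR.
01000100 XOR 01000100 = 00000000
00000001 XOR 10101001 = 10101000
11010110 XOR 10111000 = 01101110
00001101 XOR 01000111 = 01001010
11010101 XOR 10111111 = 01101010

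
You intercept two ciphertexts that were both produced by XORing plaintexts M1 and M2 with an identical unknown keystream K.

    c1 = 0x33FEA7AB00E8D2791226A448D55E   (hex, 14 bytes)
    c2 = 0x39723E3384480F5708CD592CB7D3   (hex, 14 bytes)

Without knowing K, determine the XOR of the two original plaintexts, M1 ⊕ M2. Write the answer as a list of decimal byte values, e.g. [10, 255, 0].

c1 ⊕ c2 = (M1 ⊕ K) ⊕ (M2 ⊕ K) = M1 ⊕ M2 — the shared key cancels under XOR.
byte 0: 33 ⊕ 39 = 0a
byte 1: fe ⊕ 72 = 8c
byte 2: a7 ⊕ 3e = 99
byte 3: ab ⊕ 33 = 98
byte 4: 00 ⊕ 84 = 84
byte 5: e8 ⊕ 48 = a0
byte 6: d2 ⊕ 0f = dd
byte 7: 79 ⊕ 57 = 2e
byte 8: 12 ⊕ 08 = 1a
byte 9: 26 ⊕ cd = eb
byte 10: a4 ⊕ 59 = fd
byte 11: 48 ⊕ 2c = 64
byte 12: d5 ⊕ b7 = 62
byte 13: 5e ⊕ d3 = 8d

[10, 140, 153, 152, 132, 160, 221, 46, 26, 235, 253, 100, 98, 141]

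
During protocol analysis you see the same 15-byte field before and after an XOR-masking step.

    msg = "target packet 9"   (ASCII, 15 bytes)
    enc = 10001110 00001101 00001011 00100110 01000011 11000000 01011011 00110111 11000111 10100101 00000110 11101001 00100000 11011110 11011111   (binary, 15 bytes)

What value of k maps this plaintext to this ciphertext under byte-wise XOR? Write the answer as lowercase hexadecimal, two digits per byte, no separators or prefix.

fa6c794126b47b47a6c66d8c54fee6

Since enc = msg ⊕ k, XORing both sides with msg gives k = msg ⊕ enc.
74 XOR 8e = fa
61 XOR 0d = 6c
72 XOR 0b = 79
67 XOR 26 = 41
65 XOR 43 = 26
74 XOR c0 = b4
20 XOR 5b = 7b
70 XOR 37 = 47
61 XOR c7 = a6
63 XOR a5 = c6
6b XOR 06 = 6d
65 XOR e9 = 8c
74 XOR 20 = 54
20 XOR de = fe
39 XOR df = e6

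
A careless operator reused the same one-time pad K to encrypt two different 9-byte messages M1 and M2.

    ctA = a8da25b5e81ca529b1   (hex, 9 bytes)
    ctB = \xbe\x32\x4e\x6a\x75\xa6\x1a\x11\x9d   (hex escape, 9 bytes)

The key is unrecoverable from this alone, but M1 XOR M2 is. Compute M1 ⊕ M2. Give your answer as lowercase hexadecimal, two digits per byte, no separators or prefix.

ctA ⊕ ctB = (M1 ⊕ K) ⊕ (M2 ⊕ K) = M1 ⊕ M2 — the shared key cancels under XOR.
byte 0: a8 XOR be = 16
byte 1: da XOR 32 = e8
byte 2: 25 XOR 4e = 6b
byte 3: b5 XOR 6a = df
byte 4: e8 XOR 75 = 9d
byte 5: 1c XOR a6 = ba
byte 6: a5 XOR 1a = bf
byte 7: 29 XOR 11 = 38
byte 8: b1 XOR 9d = 2c

16e86bdf9dbabf382c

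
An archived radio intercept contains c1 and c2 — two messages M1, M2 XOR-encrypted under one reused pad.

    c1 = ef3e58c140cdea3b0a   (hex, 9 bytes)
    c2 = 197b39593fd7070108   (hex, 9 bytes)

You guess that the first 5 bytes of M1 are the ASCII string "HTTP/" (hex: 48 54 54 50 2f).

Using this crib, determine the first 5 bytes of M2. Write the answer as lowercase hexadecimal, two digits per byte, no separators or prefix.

be1135c850

First, c1 ⊕ c2 = (M1 ⊕ K) ⊕ (M2 ⊕ K) = M1 ⊕ M2, so the key drops out. Then M2 = (M1 ⊕ M2) ⊕ M1 over the first 5 bytes.
byte 0: (ef ⊕ 19) ⊕ 48 = f6 ⊕ 48 = be
byte 1: (3e ⊕ 7b) ⊕ 54 = 45 ⊕ 54 = 11
byte 2: (58 ⊕ 39) ⊕ 54 = 61 ⊕ 54 = 35
byte 3: (c1 ⊕ 59) ⊕ 50 = 98 ⊕ 50 = c8
byte 4: (40 ⊕ 3f) ⊕ 2f = 7f ⊕ 2f = 50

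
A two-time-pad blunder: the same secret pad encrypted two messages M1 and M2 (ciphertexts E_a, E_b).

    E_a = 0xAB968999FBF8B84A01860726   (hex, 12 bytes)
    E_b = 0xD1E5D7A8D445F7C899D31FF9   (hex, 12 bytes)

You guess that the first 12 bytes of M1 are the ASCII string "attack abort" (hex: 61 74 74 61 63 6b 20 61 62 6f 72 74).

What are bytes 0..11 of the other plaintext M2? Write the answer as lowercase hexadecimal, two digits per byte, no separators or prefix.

1b072a504cd66fe3fa3a6aab

First, E_a ⊕ E_b = (M1 ⊕ K) ⊕ (M2 ⊕ K) = M1 ⊕ M2, so the key drops out. Then M2 = (M1 ⊕ M2) ⊕ M1 over the first 12 bytes.
byte 0: (ab XOR d1) XOR 61 = 7a XOR 61 = 1b
byte 1: (96 XOR e5) XOR 74 = 73 XOR 74 = 07
byte 2: (89 XOR d7) XOR 74 = 5e XOR 74 = 2a
byte 3: (99 XOR a8) XOR 61 = 31 XOR 61 = 50
byte 4: (fb XOR d4) XOR 63 = 2f XOR 63 = 4c
byte 5: (f8 XOR 45) XOR 6b = bd XOR 6b = d6
byte 6: (b8 XOR f7) XOR 20 = 4f XOR 20 = 6f
byte 7: (4a XOR c8) XOR 61 = 82 XOR 61 = e3
byte 8: (01 XOR 99) XOR 62 = 98 XOR 62 = fa
byte 9: (86 XOR d3) XOR 6f = 55 XOR 6f = 3a
byte 10: (07 XOR 1f) XOR 72 = 18 XOR 72 = 6a
byte 11: (26 XOR f9) XOR 74 = df XOR 74 = ab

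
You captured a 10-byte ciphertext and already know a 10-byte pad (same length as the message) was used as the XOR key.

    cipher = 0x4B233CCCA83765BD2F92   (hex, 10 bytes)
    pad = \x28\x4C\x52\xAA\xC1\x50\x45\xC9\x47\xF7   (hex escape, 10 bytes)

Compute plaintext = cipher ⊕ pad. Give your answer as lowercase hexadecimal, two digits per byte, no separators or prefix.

byte 0:  75 ^  40 =  99
byte 1:  35 ^  76 = 111
byte 2:  60 ^  82 = 110
byte 3: 204 ^ 170 = 102
byte 4: 168 ^ 193 = 105
byte 5:  55 ^  80 = 103
byte 6: 101 ^  69 =  32
byte 7: 189 ^ 201 = 116
byte 8:  47 ^  71 = 104
byte 9: 146 ^ 247 = 101

636f6e66696720746865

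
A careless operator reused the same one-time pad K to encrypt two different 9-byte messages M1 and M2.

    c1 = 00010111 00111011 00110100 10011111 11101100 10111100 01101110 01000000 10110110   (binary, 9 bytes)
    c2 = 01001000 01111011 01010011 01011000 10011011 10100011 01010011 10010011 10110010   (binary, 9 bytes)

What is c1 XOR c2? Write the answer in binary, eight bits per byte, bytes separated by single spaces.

c1 ⊕ c2 = (M1 ⊕ K) ⊕ (M2 ⊕ K) = M1 ⊕ M2 — the shared key cancels under XOR.
17 xor 48 = 5f
3b xor 7b = 40
34 xor 53 = 67
9f xor 58 = c7
ec xor 9b = 77
bc xor a3 = 1f
6e xor 53 = 3d
40 xor 93 = d3
b6 xor b2 = 04

01011111 01000000 01100111 11000111 01110111 00011111 00111101 11010011 00000100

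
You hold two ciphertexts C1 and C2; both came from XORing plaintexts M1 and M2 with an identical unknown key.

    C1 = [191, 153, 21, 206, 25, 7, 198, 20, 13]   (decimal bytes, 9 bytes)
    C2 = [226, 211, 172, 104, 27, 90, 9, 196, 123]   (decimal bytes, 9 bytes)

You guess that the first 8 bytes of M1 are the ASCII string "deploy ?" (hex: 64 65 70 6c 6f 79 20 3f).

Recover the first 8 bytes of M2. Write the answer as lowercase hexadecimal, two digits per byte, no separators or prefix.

392fc9ca6d24efef

First, C1 ⊕ C2 = (M1 ⊕ K) ⊕ (M2 ⊕ K) = M1 ⊕ M2, so the key drops out. Then M2 = (M1 ⊕ M2) ⊕ M1 over the first 8 bytes.
byte 0: (bf xor e2) xor 64 = 5d xor 64 = 39
byte 1: (99 xor d3) xor 65 = 4a xor 65 = 2f
byte 2: (15 xor ac) xor 70 = b9 xor 70 = c9
byte 3: (ce xor 68) xor 6c = a6 xor 6c = ca
byte 4: (19 xor 1b) xor 6f = 02 xor 6f = 6d
byte 5: (07 xor 5a) xor 79 = 5d xor 79 = 24
byte 6: (c6 xor 09) xor 20 = cf xor 20 = ef
byte 7: (14 xor c4) xor 3f = d0 xor 3f = ef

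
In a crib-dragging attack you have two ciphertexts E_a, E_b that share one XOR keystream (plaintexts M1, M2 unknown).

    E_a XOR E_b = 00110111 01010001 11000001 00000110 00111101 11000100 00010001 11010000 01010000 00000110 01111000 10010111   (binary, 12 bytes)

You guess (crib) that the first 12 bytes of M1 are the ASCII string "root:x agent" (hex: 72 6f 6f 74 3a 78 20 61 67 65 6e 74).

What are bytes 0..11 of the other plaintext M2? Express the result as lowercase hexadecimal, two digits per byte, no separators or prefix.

453eae7207bc31b1376316e3

Since E_a ⊕ E_b = M1 ⊕ M2, XORing with the guessed M1 bytes yields the corresponding M2 bytes: M2 = (E_a ⊕ E_b) ⊕ M1.
37 XOR 72 = 45
51 XOR 6f = 3e
c1 XOR 6f = ae
06 XOR 74 = 72
3d XOR 3a = 07
c4 XOR 78 = bc
11 XOR 20 = 31
d0 XOR 61 = b1
50 XOR 67 = 37
06 XOR 65 = 63
78 XOR 6e = 16
97 XOR 74 = e3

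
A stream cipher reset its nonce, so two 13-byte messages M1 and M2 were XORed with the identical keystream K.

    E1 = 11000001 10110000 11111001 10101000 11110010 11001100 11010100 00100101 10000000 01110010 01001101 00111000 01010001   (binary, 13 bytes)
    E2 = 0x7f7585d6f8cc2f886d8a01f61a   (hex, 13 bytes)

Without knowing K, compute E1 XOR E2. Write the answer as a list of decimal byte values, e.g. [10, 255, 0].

[190, 197, 124, 126, 10, 0, 251, 173, 237, 248, 76, 206, 75]

E1 ⊕ E2 = (M1 ⊕ K) ⊕ (M2 ⊕ K) = M1 ⊕ M2 — the shared key cancels under XOR.
c1 ⊕ 7f = be
b0 ⊕ 75 = c5
f9 ⊕ 85 = 7c
a8 ⊕ d6 = 7e
f2 ⊕ f8 = 0a
cc ⊕ cc = 00
d4 ⊕ 2f = fb
25 ⊕ 88 = ad
80 ⊕ 6d = ed
72 ⊕ 8a = f8
4d ⊕ 01 = 4c
38 ⊕ f6 = ce
51 ⊕ 1a = 4b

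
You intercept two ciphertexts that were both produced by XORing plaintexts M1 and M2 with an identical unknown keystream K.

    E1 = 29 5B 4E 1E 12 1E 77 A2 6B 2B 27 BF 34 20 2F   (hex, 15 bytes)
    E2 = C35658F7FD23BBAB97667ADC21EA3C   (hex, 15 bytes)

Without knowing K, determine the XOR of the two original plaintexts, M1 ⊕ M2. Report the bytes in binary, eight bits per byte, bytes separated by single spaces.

11101010 00001101 00010110 11101001 11101111 00111101 11001100 00001001 11111100 01001101 01011101 01100011 00010101 11001010 00010011

E1 ⊕ E2 = (M1 ⊕ K) ⊕ (M2 ⊕ K) = M1 ⊕ M2 — the shared key cancels under XOR.
29 ^ c3 = ea
5b ^ 56 = 0d
4e ^ 58 = 16
1e ^ f7 = e9
12 ^ fd = ef
1e ^ 23 = 3d
77 ^ bb = cc
a2 ^ ab = 09
6b ^ 97 = fc
2b ^ 66 = 4d
27 ^ 7a = 5d
bf ^ dc = 63
34 ^ 21 = 15
20 ^ ea = ca
2f ^ 3c = 13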